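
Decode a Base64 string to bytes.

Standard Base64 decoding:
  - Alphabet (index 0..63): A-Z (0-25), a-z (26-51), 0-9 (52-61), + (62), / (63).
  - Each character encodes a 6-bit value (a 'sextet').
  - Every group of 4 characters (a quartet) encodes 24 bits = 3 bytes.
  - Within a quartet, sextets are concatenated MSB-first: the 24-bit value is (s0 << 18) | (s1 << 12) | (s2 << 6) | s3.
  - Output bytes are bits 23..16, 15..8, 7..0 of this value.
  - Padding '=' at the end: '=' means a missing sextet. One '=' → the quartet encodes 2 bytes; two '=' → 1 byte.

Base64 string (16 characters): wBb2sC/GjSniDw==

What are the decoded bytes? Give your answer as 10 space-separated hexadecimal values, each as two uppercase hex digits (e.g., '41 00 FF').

Answer: C0 16 F6 B0 2F C6 8D 29 E2 0F

Derivation:
After char 0 ('w'=48): chars_in_quartet=1 acc=0x30 bytes_emitted=0
After char 1 ('B'=1): chars_in_quartet=2 acc=0xC01 bytes_emitted=0
After char 2 ('b'=27): chars_in_quartet=3 acc=0x3005B bytes_emitted=0
After char 3 ('2'=54): chars_in_quartet=4 acc=0xC016F6 -> emit C0 16 F6, reset; bytes_emitted=3
After char 4 ('s'=44): chars_in_quartet=1 acc=0x2C bytes_emitted=3
After char 5 ('C'=2): chars_in_quartet=2 acc=0xB02 bytes_emitted=3
After char 6 ('/'=63): chars_in_quartet=3 acc=0x2C0BF bytes_emitted=3
After char 7 ('G'=6): chars_in_quartet=4 acc=0xB02FC6 -> emit B0 2F C6, reset; bytes_emitted=6
After char 8 ('j'=35): chars_in_quartet=1 acc=0x23 bytes_emitted=6
After char 9 ('S'=18): chars_in_quartet=2 acc=0x8D2 bytes_emitted=6
After char 10 ('n'=39): chars_in_quartet=3 acc=0x234A7 bytes_emitted=6
After char 11 ('i'=34): chars_in_quartet=4 acc=0x8D29E2 -> emit 8D 29 E2, reset; bytes_emitted=9
After char 12 ('D'=3): chars_in_quartet=1 acc=0x3 bytes_emitted=9
After char 13 ('w'=48): chars_in_quartet=2 acc=0xF0 bytes_emitted=9
Padding '==': partial quartet acc=0xF0 -> emit 0F; bytes_emitted=10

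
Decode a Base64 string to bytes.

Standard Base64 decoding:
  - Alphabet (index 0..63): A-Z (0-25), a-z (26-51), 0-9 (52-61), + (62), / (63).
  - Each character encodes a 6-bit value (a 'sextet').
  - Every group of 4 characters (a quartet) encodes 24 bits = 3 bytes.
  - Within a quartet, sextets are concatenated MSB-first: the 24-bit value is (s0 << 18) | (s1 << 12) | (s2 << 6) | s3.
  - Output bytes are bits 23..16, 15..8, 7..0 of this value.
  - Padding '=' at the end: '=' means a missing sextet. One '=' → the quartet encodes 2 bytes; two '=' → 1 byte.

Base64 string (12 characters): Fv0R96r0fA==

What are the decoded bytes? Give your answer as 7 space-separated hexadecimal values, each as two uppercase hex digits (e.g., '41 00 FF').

Answer: 16 FD 11 F7 AA F4 7C

Derivation:
After char 0 ('F'=5): chars_in_quartet=1 acc=0x5 bytes_emitted=0
After char 1 ('v'=47): chars_in_quartet=2 acc=0x16F bytes_emitted=0
After char 2 ('0'=52): chars_in_quartet=3 acc=0x5BF4 bytes_emitted=0
After char 3 ('R'=17): chars_in_quartet=4 acc=0x16FD11 -> emit 16 FD 11, reset; bytes_emitted=3
After char 4 ('9'=61): chars_in_quartet=1 acc=0x3D bytes_emitted=3
After char 5 ('6'=58): chars_in_quartet=2 acc=0xF7A bytes_emitted=3
After char 6 ('r'=43): chars_in_quartet=3 acc=0x3DEAB bytes_emitted=3
After char 7 ('0'=52): chars_in_quartet=4 acc=0xF7AAF4 -> emit F7 AA F4, reset; bytes_emitted=6
After char 8 ('f'=31): chars_in_quartet=1 acc=0x1F bytes_emitted=6
After char 9 ('A'=0): chars_in_quartet=2 acc=0x7C0 bytes_emitted=6
Padding '==': partial quartet acc=0x7C0 -> emit 7C; bytes_emitted=7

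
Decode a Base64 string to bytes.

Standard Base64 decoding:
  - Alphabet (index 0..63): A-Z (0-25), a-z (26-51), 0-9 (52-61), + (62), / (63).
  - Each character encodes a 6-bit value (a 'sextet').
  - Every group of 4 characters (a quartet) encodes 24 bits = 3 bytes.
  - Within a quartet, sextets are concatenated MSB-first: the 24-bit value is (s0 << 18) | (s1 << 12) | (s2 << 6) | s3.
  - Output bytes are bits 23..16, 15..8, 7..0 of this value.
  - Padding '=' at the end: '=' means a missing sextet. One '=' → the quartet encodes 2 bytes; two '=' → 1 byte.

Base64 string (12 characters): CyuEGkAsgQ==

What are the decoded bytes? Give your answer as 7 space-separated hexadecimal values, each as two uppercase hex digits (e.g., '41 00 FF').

After char 0 ('C'=2): chars_in_quartet=1 acc=0x2 bytes_emitted=0
After char 1 ('y'=50): chars_in_quartet=2 acc=0xB2 bytes_emitted=0
After char 2 ('u'=46): chars_in_quartet=3 acc=0x2CAE bytes_emitted=0
After char 3 ('E'=4): chars_in_quartet=4 acc=0xB2B84 -> emit 0B 2B 84, reset; bytes_emitted=3
After char 4 ('G'=6): chars_in_quartet=1 acc=0x6 bytes_emitted=3
After char 5 ('k'=36): chars_in_quartet=2 acc=0x1A4 bytes_emitted=3
After char 6 ('A'=0): chars_in_quartet=3 acc=0x6900 bytes_emitted=3
After char 7 ('s'=44): chars_in_quartet=4 acc=0x1A402C -> emit 1A 40 2C, reset; bytes_emitted=6
After char 8 ('g'=32): chars_in_quartet=1 acc=0x20 bytes_emitted=6
After char 9 ('Q'=16): chars_in_quartet=2 acc=0x810 bytes_emitted=6
Padding '==': partial quartet acc=0x810 -> emit 81; bytes_emitted=7

Answer: 0B 2B 84 1A 40 2C 81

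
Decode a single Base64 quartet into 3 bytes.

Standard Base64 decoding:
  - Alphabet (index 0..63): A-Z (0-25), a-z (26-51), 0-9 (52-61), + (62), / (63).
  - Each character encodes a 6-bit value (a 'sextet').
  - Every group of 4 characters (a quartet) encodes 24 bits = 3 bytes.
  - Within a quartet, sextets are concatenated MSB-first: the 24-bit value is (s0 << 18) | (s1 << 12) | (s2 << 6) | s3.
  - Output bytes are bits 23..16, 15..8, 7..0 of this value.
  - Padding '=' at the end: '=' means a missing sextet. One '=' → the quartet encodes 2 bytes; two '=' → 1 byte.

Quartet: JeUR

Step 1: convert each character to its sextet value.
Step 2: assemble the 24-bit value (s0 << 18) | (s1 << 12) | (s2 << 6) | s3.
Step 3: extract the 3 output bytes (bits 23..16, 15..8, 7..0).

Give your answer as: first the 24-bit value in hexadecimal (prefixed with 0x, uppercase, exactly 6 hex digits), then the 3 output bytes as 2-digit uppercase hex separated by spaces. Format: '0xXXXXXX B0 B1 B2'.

Answer: 0x25E511 25 E5 11

Derivation:
Sextets: J=9, e=30, U=20, R=17
24-bit: (9<<18) | (30<<12) | (20<<6) | 17
      = 0x240000 | 0x01E000 | 0x000500 | 0x000011
      = 0x25E511
Bytes: (v>>16)&0xFF=25, (v>>8)&0xFF=E5, v&0xFF=11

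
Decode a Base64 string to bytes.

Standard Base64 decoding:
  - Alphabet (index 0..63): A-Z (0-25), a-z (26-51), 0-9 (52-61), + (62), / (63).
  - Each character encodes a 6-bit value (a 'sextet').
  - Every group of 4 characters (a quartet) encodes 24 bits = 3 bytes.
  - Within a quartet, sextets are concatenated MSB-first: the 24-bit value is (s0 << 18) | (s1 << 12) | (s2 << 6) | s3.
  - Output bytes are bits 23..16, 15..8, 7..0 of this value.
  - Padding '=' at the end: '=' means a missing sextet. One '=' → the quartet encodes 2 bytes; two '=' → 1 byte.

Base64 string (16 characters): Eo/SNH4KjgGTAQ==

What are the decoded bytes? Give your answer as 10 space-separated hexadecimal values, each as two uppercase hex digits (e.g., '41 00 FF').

Answer: 12 8F D2 34 7E 0A 8E 01 93 01

Derivation:
After char 0 ('E'=4): chars_in_quartet=1 acc=0x4 bytes_emitted=0
After char 1 ('o'=40): chars_in_quartet=2 acc=0x128 bytes_emitted=0
After char 2 ('/'=63): chars_in_quartet=3 acc=0x4A3F bytes_emitted=0
After char 3 ('S'=18): chars_in_quartet=4 acc=0x128FD2 -> emit 12 8F D2, reset; bytes_emitted=3
After char 4 ('N'=13): chars_in_quartet=1 acc=0xD bytes_emitted=3
After char 5 ('H'=7): chars_in_quartet=2 acc=0x347 bytes_emitted=3
After char 6 ('4'=56): chars_in_quartet=3 acc=0xD1F8 bytes_emitted=3
After char 7 ('K'=10): chars_in_quartet=4 acc=0x347E0A -> emit 34 7E 0A, reset; bytes_emitted=6
After char 8 ('j'=35): chars_in_quartet=1 acc=0x23 bytes_emitted=6
After char 9 ('g'=32): chars_in_quartet=2 acc=0x8E0 bytes_emitted=6
After char 10 ('G'=6): chars_in_quartet=3 acc=0x23806 bytes_emitted=6
After char 11 ('T'=19): chars_in_quartet=4 acc=0x8E0193 -> emit 8E 01 93, reset; bytes_emitted=9
After char 12 ('A'=0): chars_in_quartet=1 acc=0x0 bytes_emitted=9
After char 13 ('Q'=16): chars_in_quartet=2 acc=0x10 bytes_emitted=9
Padding '==': partial quartet acc=0x10 -> emit 01; bytes_emitted=10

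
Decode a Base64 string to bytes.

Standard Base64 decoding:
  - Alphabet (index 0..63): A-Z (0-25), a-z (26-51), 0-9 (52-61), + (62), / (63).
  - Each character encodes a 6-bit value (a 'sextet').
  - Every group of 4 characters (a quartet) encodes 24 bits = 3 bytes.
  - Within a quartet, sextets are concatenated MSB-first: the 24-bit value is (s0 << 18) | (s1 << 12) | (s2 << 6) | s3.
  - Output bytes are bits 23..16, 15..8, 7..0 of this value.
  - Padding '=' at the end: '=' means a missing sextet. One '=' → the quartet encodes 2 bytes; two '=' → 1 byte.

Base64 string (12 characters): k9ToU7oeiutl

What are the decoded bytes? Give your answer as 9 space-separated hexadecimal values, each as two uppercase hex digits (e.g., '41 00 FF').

After char 0 ('k'=36): chars_in_quartet=1 acc=0x24 bytes_emitted=0
After char 1 ('9'=61): chars_in_quartet=2 acc=0x93D bytes_emitted=0
After char 2 ('T'=19): chars_in_quartet=3 acc=0x24F53 bytes_emitted=0
After char 3 ('o'=40): chars_in_quartet=4 acc=0x93D4E8 -> emit 93 D4 E8, reset; bytes_emitted=3
After char 4 ('U'=20): chars_in_quartet=1 acc=0x14 bytes_emitted=3
After char 5 ('7'=59): chars_in_quartet=2 acc=0x53B bytes_emitted=3
After char 6 ('o'=40): chars_in_quartet=3 acc=0x14EE8 bytes_emitted=3
After char 7 ('e'=30): chars_in_quartet=4 acc=0x53BA1E -> emit 53 BA 1E, reset; bytes_emitted=6
After char 8 ('i'=34): chars_in_quartet=1 acc=0x22 bytes_emitted=6
After char 9 ('u'=46): chars_in_quartet=2 acc=0x8AE bytes_emitted=6
After char 10 ('t'=45): chars_in_quartet=3 acc=0x22BAD bytes_emitted=6
After char 11 ('l'=37): chars_in_quartet=4 acc=0x8AEB65 -> emit 8A EB 65, reset; bytes_emitted=9

Answer: 93 D4 E8 53 BA 1E 8A EB 65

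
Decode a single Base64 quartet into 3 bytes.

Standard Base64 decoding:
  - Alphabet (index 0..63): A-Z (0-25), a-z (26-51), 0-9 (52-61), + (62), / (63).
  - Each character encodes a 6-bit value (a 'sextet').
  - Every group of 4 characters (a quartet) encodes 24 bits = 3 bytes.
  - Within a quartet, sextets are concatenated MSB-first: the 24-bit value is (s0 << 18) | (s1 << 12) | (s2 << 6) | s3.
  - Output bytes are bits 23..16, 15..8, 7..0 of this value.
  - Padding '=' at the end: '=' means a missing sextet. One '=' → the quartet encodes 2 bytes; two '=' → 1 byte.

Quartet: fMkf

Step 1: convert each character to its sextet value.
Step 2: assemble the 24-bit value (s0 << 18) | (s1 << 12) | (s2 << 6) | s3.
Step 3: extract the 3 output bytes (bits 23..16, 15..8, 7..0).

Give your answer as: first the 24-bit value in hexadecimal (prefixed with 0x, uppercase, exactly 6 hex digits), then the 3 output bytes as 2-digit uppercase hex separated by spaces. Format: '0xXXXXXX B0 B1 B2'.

Sextets: f=31, M=12, k=36, f=31
24-bit: (31<<18) | (12<<12) | (36<<6) | 31
      = 0x7C0000 | 0x00C000 | 0x000900 | 0x00001F
      = 0x7CC91F
Bytes: (v>>16)&0xFF=7C, (v>>8)&0xFF=C9, v&0xFF=1F

Answer: 0x7CC91F 7C C9 1F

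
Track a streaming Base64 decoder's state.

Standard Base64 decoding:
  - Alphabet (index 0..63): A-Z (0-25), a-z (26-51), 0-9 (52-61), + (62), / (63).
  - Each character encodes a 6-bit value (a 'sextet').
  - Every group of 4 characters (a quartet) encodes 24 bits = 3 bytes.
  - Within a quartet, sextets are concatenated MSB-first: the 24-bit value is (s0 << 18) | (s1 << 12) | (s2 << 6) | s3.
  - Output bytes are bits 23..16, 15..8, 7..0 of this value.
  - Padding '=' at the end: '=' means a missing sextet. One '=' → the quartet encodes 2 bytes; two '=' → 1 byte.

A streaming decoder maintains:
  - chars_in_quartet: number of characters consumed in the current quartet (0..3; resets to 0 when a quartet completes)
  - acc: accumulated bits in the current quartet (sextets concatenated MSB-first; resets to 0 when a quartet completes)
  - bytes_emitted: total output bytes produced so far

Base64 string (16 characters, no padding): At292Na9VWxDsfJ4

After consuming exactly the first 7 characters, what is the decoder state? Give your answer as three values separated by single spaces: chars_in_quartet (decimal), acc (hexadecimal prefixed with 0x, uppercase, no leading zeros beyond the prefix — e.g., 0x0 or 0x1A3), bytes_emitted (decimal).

After char 0 ('A'=0): chars_in_quartet=1 acc=0x0 bytes_emitted=0
After char 1 ('t'=45): chars_in_quartet=2 acc=0x2D bytes_emitted=0
After char 2 ('2'=54): chars_in_quartet=3 acc=0xB76 bytes_emitted=0
After char 3 ('9'=61): chars_in_quartet=4 acc=0x2DDBD -> emit 02 DD BD, reset; bytes_emitted=3
After char 4 ('2'=54): chars_in_quartet=1 acc=0x36 bytes_emitted=3
After char 5 ('N'=13): chars_in_quartet=2 acc=0xD8D bytes_emitted=3
After char 6 ('a'=26): chars_in_quartet=3 acc=0x3635A bytes_emitted=3

Answer: 3 0x3635A 3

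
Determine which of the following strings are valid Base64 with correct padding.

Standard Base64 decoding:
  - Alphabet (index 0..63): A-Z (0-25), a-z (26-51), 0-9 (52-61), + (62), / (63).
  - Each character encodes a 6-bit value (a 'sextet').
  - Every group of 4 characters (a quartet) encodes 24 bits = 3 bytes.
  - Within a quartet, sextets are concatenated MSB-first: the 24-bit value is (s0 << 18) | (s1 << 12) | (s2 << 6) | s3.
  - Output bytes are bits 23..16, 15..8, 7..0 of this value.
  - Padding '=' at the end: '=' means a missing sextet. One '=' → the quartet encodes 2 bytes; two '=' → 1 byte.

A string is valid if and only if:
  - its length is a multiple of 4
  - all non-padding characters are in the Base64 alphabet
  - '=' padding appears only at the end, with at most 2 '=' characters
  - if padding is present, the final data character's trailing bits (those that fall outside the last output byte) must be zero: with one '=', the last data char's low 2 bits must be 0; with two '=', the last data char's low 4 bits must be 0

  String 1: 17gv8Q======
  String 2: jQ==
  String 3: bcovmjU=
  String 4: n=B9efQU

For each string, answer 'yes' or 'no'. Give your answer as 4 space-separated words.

Answer: no yes yes no

Derivation:
String 1: '17gv8Q======' → invalid (6 pad chars (max 2))
String 2: 'jQ==' → valid
String 3: 'bcovmjU=' → valid
String 4: 'n=B9efQU' → invalid (bad char(s): ['=']; '=' in middle)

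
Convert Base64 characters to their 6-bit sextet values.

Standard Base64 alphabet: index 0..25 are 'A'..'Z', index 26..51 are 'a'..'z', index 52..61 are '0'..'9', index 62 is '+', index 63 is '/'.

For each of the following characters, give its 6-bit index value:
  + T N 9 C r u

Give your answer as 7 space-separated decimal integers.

'+': index 62
'T': A..Z range, ord('T') − ord('A') = 19
'N': A..Z range, ord('N') − ord('A') = 13
'9': 0..9 range, 52 + ord('9') − ord('0') = 61
'C': A..Z range, ord('C') − ord('A') = 2
'r': a..z range, 26 + ord('r') − ord('a') = 43
'u': a..z range, 26 + ord('u') − ord('a') = 46

Answer: 62 19 13 61 2 43 46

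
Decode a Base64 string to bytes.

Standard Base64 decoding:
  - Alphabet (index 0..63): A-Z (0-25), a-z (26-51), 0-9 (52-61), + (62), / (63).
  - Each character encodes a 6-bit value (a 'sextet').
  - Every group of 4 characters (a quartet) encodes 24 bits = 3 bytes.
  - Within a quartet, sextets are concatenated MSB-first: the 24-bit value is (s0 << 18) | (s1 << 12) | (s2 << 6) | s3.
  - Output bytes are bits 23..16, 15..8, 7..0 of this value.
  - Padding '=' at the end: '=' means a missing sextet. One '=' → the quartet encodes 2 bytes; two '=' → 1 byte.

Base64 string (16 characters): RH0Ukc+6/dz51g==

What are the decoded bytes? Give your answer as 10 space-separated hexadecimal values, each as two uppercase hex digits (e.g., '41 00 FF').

Answer: 44 7D 14 91 CF BA FD DC F9 D6

Derivation:
After char 0 ('R'=17): chars_in_quartet=1 acc=0x11 bytes_emitted=0
After char 1 ('H'=7): chars_in_quartet=2 acc=0x447 bytes_emitted=0
After char 2 ('0'=52): chars_in_quartet=3 acc=0x111F4 bytes_emitted=0
After char 3 ('U'=20): chars_in_quartet=4 acc=0x447D14 -> emit 44 7D 14, reset; bytes_emitted=3
After char 4 ('k'=36): chars_in_quartet=1 acc=0x24 bytes_emitted=3
After char 5 ('c'=28): chars_in_quartet=2 acc=0x91C bytes_emitted=3
After char 6 ('+'=62): chars_in_quartet=3 acc=0x2473E bytes_emitted=3
After char 7 ('6'=58): chars_in_quartet=4 acc=0x91CFBA -> emit 91 CF BA, reset; bytes_emitted=6
After char 8 ('/'=63): chars_in_quartet=1 acc=0x3F bytes_emitted=6
After char 9 ('d'=29): chars_in_quartet=2 acc=0xFDD bytes_emitted=6
After char 10 ('z'=51): chars_in_quartet=3 acc=0x3F773 bytes_emitted=6
After char 11 ('5'=57): chars_in_quartet=4 acc=0xFDDCF9 -> emit FD DC F9, reset; bytes_emitted=9
After char 12 ('1'=53): chars_in_quartet=1 acc=0x35 bytes_emitted=9
After char 13 ('g'=32): chars_in_quartet=2 acc=0xD60 bytes_emitted=9
Padding '==': partial quartet acc=0xD60 -> emit D6; bytes_emitted=10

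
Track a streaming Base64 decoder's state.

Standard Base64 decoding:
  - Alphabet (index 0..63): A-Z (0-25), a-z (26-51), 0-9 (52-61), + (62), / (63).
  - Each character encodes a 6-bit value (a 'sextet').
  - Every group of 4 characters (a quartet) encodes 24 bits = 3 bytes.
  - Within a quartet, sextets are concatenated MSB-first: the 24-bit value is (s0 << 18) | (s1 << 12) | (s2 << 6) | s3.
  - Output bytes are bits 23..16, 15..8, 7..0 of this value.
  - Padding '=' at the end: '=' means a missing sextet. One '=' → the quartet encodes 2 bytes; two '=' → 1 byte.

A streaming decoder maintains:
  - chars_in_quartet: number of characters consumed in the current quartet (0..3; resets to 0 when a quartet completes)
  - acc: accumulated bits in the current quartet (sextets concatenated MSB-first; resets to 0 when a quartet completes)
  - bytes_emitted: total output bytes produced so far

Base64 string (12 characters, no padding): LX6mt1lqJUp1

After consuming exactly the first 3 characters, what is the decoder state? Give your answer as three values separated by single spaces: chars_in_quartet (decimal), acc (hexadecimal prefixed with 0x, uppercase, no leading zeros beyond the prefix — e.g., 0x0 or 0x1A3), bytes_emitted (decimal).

After char 0 ('L'=11): chars_in_quartet=1 acc=0xB bytes_emitted=0
After char 1 ('X'=23): chars_in_quartet=2 acc=0x2D7 bytes_emitted=0
After char 2 ('6'=58): chars_in_quartet=3 acc=0xB5FA bytes_emitted=0

Answer: 3 0xB5FA 0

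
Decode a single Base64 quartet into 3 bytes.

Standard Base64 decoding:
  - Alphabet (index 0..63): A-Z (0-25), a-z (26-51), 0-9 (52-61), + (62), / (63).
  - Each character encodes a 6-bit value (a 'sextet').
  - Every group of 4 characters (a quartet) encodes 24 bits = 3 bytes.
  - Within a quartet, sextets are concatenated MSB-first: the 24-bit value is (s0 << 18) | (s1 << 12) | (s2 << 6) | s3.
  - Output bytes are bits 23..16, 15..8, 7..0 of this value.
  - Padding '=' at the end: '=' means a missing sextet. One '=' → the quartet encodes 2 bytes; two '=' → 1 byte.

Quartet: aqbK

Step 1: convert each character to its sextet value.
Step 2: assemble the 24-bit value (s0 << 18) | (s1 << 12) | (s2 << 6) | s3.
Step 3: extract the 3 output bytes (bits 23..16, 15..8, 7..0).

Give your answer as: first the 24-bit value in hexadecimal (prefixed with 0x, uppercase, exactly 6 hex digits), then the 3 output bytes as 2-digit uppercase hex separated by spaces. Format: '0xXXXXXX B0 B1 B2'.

Sextets: a=26, q=42, b=27, K=10
24-bit: (26<<18) | (42<<12) | (27<<6) | 10
      = 0x680000 | 0x02A000 | 0x0006C0 | 0x00000A
      = 0x6AA6CA
Bytes: (v>>16)&0xFF=6A, (v>>8)&0xFF=A6, v&0xFF=CA

Answer: 0x6AA6CA 6A A6 CA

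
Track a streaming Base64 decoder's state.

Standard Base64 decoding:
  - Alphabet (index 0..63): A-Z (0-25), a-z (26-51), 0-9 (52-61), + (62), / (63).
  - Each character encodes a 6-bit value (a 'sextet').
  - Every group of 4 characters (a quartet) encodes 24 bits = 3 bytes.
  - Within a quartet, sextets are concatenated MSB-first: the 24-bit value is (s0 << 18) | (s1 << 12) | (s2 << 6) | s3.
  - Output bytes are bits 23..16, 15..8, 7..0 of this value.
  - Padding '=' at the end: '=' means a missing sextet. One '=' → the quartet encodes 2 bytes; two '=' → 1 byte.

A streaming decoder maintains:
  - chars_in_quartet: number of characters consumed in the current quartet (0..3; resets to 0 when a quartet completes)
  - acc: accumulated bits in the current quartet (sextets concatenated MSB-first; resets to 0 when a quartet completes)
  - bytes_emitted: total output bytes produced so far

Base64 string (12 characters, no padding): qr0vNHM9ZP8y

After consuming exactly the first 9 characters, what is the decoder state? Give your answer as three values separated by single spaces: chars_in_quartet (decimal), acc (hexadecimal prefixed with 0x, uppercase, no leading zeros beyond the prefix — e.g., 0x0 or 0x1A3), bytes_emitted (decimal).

Answer: 1 0x19 6

Derivation:
After char 0 ('q'=42): chars_in_quartet=1 acc=0x2A bytes_emitted=0
After char 1 ('r'=43): chars_in_quartet=2 acc=0xAAB bytes_emitted=0
After char 2 ('0'=52): chars_in_quartet=3 acc=0x2AAF4 bytes_emitted=0
After char 3 ('v'=47): chars_in_quartet=4 acc=0xAABD2F -> emit AA BD 2F, reset; bytes_emitted=3
After char 4 ('N'=13): chars_in_quartet=1 acc=0xD bytes_emitted=3
After char 5 ('H'=7): chars_in_quartet=2 acc=0x347 bytes_emitted=3
After char 6 ('M'=12): chars_in_quartet=3 acc=0xD1CC bytes_emitted=3
After char 7 ('9'=61): chars_in_quartet=4 acc=0x34733D -> emit 34 73 3D, reset; bytes_emitted=6
After char 8 ('Z'=25): chars_in_quartet=1 acc=0x19 bytes_emitted=6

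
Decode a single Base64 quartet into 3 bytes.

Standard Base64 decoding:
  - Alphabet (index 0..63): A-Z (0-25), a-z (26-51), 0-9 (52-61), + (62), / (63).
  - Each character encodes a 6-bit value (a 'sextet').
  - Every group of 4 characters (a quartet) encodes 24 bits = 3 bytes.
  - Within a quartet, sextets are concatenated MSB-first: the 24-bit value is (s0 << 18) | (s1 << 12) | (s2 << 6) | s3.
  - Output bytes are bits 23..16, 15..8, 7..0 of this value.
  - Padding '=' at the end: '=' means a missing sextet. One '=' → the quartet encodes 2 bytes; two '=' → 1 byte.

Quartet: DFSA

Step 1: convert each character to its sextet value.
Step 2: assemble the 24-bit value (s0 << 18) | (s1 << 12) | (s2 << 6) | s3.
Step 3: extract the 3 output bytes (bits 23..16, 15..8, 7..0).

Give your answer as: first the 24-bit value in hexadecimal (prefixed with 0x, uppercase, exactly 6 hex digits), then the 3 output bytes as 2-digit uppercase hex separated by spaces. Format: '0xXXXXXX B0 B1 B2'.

Answer: 0x0C5480 0C 54 80

Derivation:
Sextets: D=3, F=5, S=18, A=0
24-bit: (3<<18) | (5<<12) | (18<<6) | 0
      = 0x0C0000 | 0x005000 | 0x000480 | 0x000000
      = 0x0C5480
Bytes: (v>>16)&0xFF=0C, (v>>8)&0xFF=54, v&0xFF=80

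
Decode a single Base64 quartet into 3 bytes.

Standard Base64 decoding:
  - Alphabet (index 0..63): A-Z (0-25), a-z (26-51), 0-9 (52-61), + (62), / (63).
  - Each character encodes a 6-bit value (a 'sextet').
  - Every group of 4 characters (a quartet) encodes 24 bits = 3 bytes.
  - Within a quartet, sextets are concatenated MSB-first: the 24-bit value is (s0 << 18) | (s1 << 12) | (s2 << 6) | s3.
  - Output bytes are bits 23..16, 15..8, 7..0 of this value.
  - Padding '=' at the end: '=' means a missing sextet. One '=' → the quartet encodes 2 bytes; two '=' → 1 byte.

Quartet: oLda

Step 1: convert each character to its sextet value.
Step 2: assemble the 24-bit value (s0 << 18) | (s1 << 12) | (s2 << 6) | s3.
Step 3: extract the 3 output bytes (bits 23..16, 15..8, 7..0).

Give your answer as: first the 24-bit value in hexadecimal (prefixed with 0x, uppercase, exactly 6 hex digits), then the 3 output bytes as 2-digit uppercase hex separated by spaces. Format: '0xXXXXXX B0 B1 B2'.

Answer: 0xA0B75A A0 B7 5A

Derivation:
Sextets: o=40, L=11, d=29, a=26
24-bit: (40<<18) | (11<<12) | (29<<6) | 26
      = 0xA00000 | 0x00B000 | 0x000740 | 0x00001A
      = 0xA0B75A
Bytes: (v>>16)&0xFF=A0, (v>>8)&0xFF=B7, v&0xFF=5A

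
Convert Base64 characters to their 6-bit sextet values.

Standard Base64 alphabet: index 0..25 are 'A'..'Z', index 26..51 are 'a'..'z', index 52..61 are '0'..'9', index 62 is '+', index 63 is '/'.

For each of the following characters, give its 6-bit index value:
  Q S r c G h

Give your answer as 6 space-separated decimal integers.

Answer: 16 18 43 28 6 33

Derivation:
'Q': A..Z range, ord('Q') − ord('A') = 16
'S': A..Z range, ord('S') − ord('A') = 18
'r': a..z range, 26 + ord('r') − ord('a') = 43
'c': a..z range, 26 + ord('c') − ord('a') = 28
'G': A..Z range, ord('G') − ord('A') = 6
'h': a..z range, 26 + ord('h') − ord('a') = 33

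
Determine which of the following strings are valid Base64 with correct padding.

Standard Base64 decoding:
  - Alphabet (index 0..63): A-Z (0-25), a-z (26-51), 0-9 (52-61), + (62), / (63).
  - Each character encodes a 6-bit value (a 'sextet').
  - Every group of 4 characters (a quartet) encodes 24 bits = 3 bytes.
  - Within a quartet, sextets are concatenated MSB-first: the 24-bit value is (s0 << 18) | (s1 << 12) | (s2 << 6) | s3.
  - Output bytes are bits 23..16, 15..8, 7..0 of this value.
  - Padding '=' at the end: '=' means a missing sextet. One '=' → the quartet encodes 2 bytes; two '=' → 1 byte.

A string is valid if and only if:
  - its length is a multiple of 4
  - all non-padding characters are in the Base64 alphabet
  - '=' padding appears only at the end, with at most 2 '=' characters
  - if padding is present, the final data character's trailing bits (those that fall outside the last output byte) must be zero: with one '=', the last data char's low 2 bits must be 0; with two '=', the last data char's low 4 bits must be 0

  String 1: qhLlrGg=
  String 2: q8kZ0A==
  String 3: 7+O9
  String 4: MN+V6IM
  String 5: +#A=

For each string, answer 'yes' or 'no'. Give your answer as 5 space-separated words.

Answer: yes yes yes no no

Derivation:
String 1: 'qhLlrGg=' → valid
String 2: 'q8kZ0A==' → valid
String 3: '7+O9' → valid
String 4: 'MN+V6IM' → invalid (len=7 not mult of 4)
String 5: '+#A=' → invalid (bad char(s): ['#'])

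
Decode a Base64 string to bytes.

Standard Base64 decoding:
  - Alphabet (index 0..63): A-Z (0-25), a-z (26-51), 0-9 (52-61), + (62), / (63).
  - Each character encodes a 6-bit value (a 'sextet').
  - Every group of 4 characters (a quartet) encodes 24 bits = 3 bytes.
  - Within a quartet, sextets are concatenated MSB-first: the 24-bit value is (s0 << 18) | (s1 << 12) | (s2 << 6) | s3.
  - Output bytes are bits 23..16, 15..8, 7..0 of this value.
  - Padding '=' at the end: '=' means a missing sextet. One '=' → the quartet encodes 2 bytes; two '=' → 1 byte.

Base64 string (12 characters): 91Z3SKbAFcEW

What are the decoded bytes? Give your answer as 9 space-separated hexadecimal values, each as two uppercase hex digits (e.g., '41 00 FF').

After char 0 ('9'=61): chars_in_quartet=1 acc=0x3D bytes_emitted=0
After char 1 ('1'=53): chars_in_quartet=2 acc=0xF75 bytes_emitted=0
After char 2 ('Z'=25): chars_in_quartet=3 acc=0x3DD59 bytes_emitted=0
After char 3 ('3'=55): chars_in_quartet=4 acc=0xF75677 -> emit F7 56 77, reset; bytes_emitted=3
After char 4 ('S'=18): chars_in_quartet=1 acc=0x12 bytes_emitted=3
After char 5 ('K'=10): chars_in_quartet=2 acc=0x48A bytes_emitted=3
After char 6 ('b'=27): chars_in_quartet=3 acc=0x1229B bytes_emitted=3
After char 7 ('A'=0): chars_in_quartet=4 acc=0x48A6C0 -> emit 48 A6 C0, reset; bytes_emitted=6
After char 8 ('F'=5): chars_in_quartet=1 acc=0x5 bytes_emitted=6
After char 9 ('c'=28): chars_in_quartet=2 acc=0x15C bytes_emitted=6
After char 10 ('E'=4): chars_in_quartet=3 acc=0x5704 bytes_emitted=6
After char 11 ('W'=22): chars_in_quartet=4 acc=0x15C116 -> emit 15 C1 16, reset; bytes_emitted=9

Answer: F7 56 77 48 A6 C0 15 C1 16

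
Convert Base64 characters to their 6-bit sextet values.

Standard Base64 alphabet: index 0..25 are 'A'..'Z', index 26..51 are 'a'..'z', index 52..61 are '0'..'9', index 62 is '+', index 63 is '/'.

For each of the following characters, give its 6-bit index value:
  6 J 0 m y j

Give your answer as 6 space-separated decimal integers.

Answer: 58 9 52 38 50 35

Derivation:
'6': 0..9 range, 52 + ord('6') − ord('0') = 58
'J': A..Z range, ord('J') − ord('A') = 9
'0': 0..9 range, 52 + ord('0') − ord('0') = 52
'm': a..z range, 26 + ord('m') − ord('a') = 38
'y': a..z range, 26 + ord('y') − ord('a') = 50
'j': a..z range, 26 + ord('j') − ord('a') = 35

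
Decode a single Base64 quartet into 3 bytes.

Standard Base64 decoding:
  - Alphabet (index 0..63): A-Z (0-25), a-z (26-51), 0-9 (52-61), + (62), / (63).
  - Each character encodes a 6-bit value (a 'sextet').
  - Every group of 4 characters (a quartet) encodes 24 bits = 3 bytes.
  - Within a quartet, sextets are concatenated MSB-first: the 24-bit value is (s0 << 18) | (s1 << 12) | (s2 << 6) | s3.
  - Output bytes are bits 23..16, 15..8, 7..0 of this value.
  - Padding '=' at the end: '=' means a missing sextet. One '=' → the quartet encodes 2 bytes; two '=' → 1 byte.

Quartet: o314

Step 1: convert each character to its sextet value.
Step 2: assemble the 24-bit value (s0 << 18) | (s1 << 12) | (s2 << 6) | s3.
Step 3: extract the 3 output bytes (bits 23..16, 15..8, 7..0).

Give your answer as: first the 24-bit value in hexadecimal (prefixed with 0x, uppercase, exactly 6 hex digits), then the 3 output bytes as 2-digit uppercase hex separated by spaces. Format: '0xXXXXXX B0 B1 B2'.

Sextets: o=40, 3=55, 1=53, 4=56
24-bit: (40<<18) | (55<<12) | (53<<6) | 56
      = 0xA00000 | 0x037000 | 0x000D40 | 0x000038
      = 0xA37D78
Bytes: (v>>16)&0xFF=A3, (v>>8)&0xFF=7D, v&0xFF=78

Answer: 0xA37D78 A3 7D 78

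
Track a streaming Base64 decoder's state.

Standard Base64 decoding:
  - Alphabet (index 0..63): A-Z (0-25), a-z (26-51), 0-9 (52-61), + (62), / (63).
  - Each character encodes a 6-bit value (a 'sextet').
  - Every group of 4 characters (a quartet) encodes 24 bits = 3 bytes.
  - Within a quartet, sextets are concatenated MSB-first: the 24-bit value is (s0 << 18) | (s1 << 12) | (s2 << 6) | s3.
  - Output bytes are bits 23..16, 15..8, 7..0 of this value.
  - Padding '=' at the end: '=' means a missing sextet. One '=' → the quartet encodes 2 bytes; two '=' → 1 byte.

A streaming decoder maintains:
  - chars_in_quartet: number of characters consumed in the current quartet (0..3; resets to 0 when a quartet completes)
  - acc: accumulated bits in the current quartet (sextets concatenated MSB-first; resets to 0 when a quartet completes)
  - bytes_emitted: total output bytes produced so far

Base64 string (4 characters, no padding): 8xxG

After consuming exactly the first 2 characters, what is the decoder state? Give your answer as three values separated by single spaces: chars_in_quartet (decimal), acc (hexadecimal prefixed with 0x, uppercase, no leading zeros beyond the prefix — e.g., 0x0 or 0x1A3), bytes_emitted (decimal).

Answer: 2 0xF31 0

Derivation:
After char 0 ('8'=60): chars_in_quartet=1 acc=0x3C bytes_emitted=0
After char 1 ('x'=49): chars_in_quartet=2 acc=0xF31 bytes_emitted=0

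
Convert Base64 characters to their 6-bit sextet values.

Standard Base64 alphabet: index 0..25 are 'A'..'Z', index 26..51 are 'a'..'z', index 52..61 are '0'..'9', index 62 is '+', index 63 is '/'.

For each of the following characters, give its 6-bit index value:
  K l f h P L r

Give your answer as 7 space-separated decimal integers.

Answer: 10 37 31 33 15 11 43

Derivation:
'K': A..Z range, ord('K') − ord('A') = 10
'l': a..z range, 26 + ord('l') − ord('a') = 37
'f': a..z range, 26 + ord('f') − ord('a') = 31
'h': a..z range, 26 + ord('h') − ord('a') = 33
'P': A..Z range, ord('P') − ord('A') = 15
'L': A..Z range, ord('L') − ord('A') = 11
'r': a..z range, 26 + ord('r') − ord('a') = 43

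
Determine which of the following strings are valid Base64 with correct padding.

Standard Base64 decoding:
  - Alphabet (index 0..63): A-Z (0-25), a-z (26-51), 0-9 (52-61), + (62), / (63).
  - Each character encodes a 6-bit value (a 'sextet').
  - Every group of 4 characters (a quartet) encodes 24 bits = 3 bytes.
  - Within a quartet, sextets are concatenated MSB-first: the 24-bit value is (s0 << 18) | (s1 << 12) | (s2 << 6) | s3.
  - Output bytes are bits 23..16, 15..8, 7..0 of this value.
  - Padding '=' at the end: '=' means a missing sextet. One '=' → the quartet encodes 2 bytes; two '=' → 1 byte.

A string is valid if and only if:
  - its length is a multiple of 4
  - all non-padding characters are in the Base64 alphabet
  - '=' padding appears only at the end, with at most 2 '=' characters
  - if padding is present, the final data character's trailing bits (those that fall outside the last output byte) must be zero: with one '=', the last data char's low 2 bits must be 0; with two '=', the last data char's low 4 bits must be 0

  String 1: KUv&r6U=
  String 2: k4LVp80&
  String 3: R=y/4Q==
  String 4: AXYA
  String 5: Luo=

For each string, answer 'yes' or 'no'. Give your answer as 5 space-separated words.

Answer: no no no yes yes

Derivation:
String 1: 'KUv&r6U=' → invalid (bad char(s): ['&'])
String 2: 'k4LVp80&' → invalid (bad char(s): ['&'])
String 3: 'R=y/4Q==' → invalid (bad char(s): ['=']; '=' in middle)
String 4: 'AXYA' → valid
String 5: 'Luo=' → valid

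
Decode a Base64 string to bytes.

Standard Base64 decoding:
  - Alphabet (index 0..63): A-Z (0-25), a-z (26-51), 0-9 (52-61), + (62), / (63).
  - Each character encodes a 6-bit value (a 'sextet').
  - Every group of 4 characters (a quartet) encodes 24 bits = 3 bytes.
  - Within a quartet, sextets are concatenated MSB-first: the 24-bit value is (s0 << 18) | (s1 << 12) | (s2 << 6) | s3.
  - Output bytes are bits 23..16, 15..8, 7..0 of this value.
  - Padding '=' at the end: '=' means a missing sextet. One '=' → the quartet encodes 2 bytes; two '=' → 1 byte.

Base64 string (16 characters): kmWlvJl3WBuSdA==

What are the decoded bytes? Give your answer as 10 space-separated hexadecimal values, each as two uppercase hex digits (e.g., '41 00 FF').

Answer: 92 65 A5 BC 99 77 58 1B 92 74

Derivation:
After char 0 ('k'=36): chars_in_quartet=1 acc=0x24 bytes_emitted=0
After char 1 ('m'=38): chars_in_quartet=2 acc=0x926 bytes_emitted=0
After char 2 ('W'=22): chars_in_quartet=3 acc=0x24996 bytes_emitted=0
After char 3 ('l'=37): chars_in_quartet=4 acc=0x9265A5 -> emit 92 65 A5, reset; bytes_emitted=3
After char 4 ('v'=47): chars_in_quartet=1 acc=0x2F bytes_emitted=3
After char 5 ('J'=9): chars_in_quartet=2 acc=0xBC9 bytes_emitted=3
After char 6 ('l'=37): chars_in_quartet=3 acc=0x2F265 bytes_emitted=3
After char 7 ('3'=55): chars_in_quartet=4 acc=0xBC9977 -> emit BC 99 77, reset; bytes_emitted=6
After char 8 ('W'=22): chars_in_quartet=1 acc=0x16 bytes_emitted=6
After char 9 ('B'=1): chars_in_quartet=2 acc=0x581 bytes_emitted=6
After char 10 ('u'=46): chars_in_quartet=3 acc=0x1606E bytes_emitted=6
After char 11 ('S'=18): chars_in_quartet=4 acc=0x581B92 -> emit 58 1B 92, reset; bytes_emitted=9
After char 12 ('d'=29): chars_in_quartet=1 acc=0x1D bytes_emitted=9
After char 13 ('A'=0): chars_in_quartet=2 acc=0x740 bytes_emitted=9
Padding '==': partial quartet acc=0x740 -> emit 74; bytes_emitted=10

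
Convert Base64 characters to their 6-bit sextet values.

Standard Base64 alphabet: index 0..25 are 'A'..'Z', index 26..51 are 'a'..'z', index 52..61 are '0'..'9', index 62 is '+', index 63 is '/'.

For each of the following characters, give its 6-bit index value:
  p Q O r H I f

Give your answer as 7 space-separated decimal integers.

'p': a..z range, 26 + ord('p') − ord('a') = 41
'Q': A..Z range, ord('Q') − ord('A') = 16
'O': A..Z range, ord('O') − ord('A') = 14
'r': a..z range, 26 + ord('r') − ord('a') = 43
'H': A..Z range, ord('H') − ord('A') = 7
'I': A..Z range, ord('I') − ord('A') = 8
'f': a..z range, 26 + ord('f') − ord('a') = 31

Answer: 41 16 14 43 7 8 31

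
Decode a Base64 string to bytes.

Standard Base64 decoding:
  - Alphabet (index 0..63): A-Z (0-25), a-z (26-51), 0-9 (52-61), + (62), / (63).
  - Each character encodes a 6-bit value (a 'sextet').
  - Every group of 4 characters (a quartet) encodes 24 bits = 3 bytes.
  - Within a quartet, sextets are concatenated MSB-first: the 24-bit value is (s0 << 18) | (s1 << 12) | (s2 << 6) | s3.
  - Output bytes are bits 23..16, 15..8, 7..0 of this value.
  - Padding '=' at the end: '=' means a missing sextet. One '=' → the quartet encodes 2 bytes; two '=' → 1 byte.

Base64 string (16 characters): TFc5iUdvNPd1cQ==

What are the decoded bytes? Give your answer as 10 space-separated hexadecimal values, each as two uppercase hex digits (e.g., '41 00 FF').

After char 0 ('T'=19): chars_in_quartet=1 acc=0x13 bytes_emitted=0
After char 1 ('F'=5): chars_in_quartet=2 acc=0x4C5 bytes_emitted=0
After char 2 ('c'=28): chars_in_quartet=3 acc=0x1315C bytes_emitted=0
After char 3 ('5'=57): chars_in_quartet=4 acc=0x4C5739 -> emit 4C 57 39, reset; bytes_emitted=3
After char 4 ('i'=34): chars_in_quartet=1 acc=0x22 bytes_emitted=3
After char 5 ('U'=20): chars_in_quartet=2 acc=0x894 bytes_emitted=3
After char 6 ('d'=29): chars_in_quartet=3 acc=0x2251D bytes_emitted=3
After char 7 ('v'=47): chars_in_quartet=4 acc=0x89476F -> emit 89 47 6F, reset; bytes_emitted=6
After char 8 ('N'=13): chars_in_quartet=1 acc=0xD bytes_emitted=6
After char 9 ('P'=15): chars_in_quartet=2 acc=0x34F bytes_emitted=6
After char 10 ('d'=29): chars_in_quartet=3 acc=0xD3DD bytes_emitted=6
After char 11 ('1'=53): chars_in_quartet=4 acc=0x34F775 -> emit 34 F7 75, reset; bytes_emitted=9
After char 12 ('c'=28): chars_in_quartet=1 acc=0x1C bytes_emitted=9
After char 13 ('Q'=16): chars_in_quartet=2 acc=0x710 bytes_emitted=9
Padding '==': partial quartet acc=0x710 -> emit 71; bytes_emitted=10

Answer: 4C 57 39 89 47 6F 34 F7 75 71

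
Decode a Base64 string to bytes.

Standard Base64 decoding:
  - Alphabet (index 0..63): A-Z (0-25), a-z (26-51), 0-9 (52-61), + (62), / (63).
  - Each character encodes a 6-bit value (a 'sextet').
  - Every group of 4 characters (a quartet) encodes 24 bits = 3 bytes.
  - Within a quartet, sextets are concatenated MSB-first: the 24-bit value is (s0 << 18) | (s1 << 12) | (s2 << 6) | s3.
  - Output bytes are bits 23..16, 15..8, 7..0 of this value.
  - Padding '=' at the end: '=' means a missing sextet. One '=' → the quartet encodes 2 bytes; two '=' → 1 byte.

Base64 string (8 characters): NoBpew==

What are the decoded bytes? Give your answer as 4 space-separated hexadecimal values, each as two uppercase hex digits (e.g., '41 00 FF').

Answer: 36 80 69 7B

Derivation:
After char 0 ('N'=13): chars_in_quartet=1 acc=0xD bytes_emitted=0
After char 1 ('o'=40): chars_in_quartet=2 acc=0x368 bytes_emitted=0
After char 2 ('B'=1): chars_in_quartet=3 acc=0xDA01 bytes_emitted=0
After char 3 ('p'=41): chars_in_quartet=4 acc=0x368069 -> emit 36 80 69, reset; bytes_emitted=3
After char 4 ('e'=30): chars_in_quartet=1 acc=0x1E bytes_emitted=3
After char 5 ('w'=48): chars_in_quartet=2 acc=0x7B0 bytes_emitted=3
Padding '==': partial quartet acc=0x7B0 -> emit 7B; bytes_emitted=4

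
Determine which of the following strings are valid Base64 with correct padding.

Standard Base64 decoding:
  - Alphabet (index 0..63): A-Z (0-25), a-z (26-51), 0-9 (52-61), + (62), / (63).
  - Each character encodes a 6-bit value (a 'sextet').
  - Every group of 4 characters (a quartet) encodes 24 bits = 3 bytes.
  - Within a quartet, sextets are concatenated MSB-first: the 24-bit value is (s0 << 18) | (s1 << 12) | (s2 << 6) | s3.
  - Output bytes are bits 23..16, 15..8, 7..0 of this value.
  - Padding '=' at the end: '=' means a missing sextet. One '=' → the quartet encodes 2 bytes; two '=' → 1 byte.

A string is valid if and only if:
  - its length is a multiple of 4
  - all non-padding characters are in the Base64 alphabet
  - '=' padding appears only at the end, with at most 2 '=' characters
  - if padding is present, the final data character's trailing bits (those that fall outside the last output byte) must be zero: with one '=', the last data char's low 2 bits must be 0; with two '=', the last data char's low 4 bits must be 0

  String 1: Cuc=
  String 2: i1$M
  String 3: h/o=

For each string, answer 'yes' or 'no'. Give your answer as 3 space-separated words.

String 1: 'Cuc=' → valid
String 2: 'i1$M' → invalid (bad char(s): ['$'])
String 3: 'h/o=' → valid

Answer: yes no yes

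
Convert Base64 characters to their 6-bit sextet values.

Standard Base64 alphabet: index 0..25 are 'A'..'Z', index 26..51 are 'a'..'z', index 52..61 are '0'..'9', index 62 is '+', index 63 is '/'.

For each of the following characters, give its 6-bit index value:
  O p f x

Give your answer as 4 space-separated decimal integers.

'O': A..Z range, ord('O') − ord('A') = 14
'p': a..z range, 26 + ord('p') − ord('a') = 41
'f': a..z range, 26 + ord('f') − ord('a') = 31
'x': a..z range, 26 + ord('x') − ord('a') = 49

Answer: 14 41 31 49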